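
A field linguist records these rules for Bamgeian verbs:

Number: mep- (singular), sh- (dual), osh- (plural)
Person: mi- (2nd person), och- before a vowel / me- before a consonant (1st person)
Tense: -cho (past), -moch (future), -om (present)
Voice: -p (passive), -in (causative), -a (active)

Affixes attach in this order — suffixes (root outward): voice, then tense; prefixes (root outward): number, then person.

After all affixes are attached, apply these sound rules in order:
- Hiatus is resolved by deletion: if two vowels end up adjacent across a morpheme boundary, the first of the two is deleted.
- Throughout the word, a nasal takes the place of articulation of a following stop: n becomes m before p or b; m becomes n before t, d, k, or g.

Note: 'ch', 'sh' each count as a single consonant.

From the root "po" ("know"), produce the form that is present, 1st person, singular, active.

Attach number singular mep- → meppo.
Attach voice active -a → meppoa.
Attach tense present -om → meppoaom.
Attach person 1st person me- (before consonant 'm') → memeppoaom.
Apply vowel deletion: memeppoaom → memeppom.
Nasal assimilation: no change.

memeppom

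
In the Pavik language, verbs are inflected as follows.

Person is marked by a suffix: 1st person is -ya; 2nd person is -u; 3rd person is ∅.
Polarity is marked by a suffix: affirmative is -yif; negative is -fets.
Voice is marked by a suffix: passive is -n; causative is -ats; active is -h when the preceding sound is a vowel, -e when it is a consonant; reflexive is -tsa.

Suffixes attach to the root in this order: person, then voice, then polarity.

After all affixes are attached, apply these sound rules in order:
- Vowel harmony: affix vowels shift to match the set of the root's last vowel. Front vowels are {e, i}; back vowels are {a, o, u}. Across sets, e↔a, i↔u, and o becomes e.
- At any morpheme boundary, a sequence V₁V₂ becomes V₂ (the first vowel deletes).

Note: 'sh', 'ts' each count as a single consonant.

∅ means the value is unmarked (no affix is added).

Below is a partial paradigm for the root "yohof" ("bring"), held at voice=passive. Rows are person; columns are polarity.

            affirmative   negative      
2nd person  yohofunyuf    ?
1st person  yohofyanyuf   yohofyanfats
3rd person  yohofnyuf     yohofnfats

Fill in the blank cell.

yohofunfats

Attach person 2nd person -u → yohofu.
Attach voice passive -n → yohofun.
Attach polarity negative -fets → yohofunfets.
Apply vowel harmony: yohofunfets → yohofunfats.
Vowel deletion: no change.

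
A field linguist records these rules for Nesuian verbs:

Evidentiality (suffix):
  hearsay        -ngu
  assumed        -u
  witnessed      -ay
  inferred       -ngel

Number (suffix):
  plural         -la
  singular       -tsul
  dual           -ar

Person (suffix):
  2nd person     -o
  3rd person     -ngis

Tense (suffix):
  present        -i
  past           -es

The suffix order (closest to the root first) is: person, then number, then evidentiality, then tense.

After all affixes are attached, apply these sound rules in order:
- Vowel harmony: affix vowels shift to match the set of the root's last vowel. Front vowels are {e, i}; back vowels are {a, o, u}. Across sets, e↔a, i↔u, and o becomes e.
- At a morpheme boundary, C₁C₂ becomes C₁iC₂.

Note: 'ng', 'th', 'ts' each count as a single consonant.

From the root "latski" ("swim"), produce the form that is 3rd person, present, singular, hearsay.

Attach person 3rd person -ngis → latskingis.
Attach number singular -tsul → latskingistsul.
Attach evidentiality hearsay -ngu → latskingistsulngu.
Attach tense present -i → latskingistsulngui.
Apply vowel harmony: latskingistsulngui → latskingistsilngii.
Apply epenthesis: latskingistsilngii → latskingisitsilingii.

latskingisitsilingii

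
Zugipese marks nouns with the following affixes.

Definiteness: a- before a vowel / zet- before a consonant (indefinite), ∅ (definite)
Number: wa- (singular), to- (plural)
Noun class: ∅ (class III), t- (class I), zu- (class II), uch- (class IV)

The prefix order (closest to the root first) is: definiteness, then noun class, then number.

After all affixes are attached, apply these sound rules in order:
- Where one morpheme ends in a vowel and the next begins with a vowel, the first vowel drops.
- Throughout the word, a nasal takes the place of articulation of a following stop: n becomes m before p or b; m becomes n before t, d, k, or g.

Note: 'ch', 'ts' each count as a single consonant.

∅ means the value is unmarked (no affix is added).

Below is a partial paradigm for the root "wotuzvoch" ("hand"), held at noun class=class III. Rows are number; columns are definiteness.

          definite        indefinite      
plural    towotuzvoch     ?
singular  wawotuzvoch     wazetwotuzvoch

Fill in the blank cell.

tozetwotuzvoch

Attach definiteness indefinite zet- (before consonant 'w') → zetwotuzvoch.
noun class = class III: zero marking, form stays zetwotuzvoch.
Attach number plural to- → tozetwotuzvoch.
Vowel deletion: no change.
Nasal assimilation: no change.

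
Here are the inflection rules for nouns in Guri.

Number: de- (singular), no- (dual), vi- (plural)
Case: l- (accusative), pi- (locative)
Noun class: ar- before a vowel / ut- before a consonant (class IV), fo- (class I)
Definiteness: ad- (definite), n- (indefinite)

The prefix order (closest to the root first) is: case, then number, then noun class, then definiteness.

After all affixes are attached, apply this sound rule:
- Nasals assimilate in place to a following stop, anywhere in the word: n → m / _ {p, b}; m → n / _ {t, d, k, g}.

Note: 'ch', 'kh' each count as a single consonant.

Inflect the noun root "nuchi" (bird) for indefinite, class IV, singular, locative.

nutdepinuchi

Attach case locative pi- → pinuchi.
Attach number singular de- → depinuchi.
Attach noun class class IV ut- (before consonant 'd') → utdepinuchi.
Attach definiteness indefinite n- → nutdepinuchi.
Nasal assimilation: no change.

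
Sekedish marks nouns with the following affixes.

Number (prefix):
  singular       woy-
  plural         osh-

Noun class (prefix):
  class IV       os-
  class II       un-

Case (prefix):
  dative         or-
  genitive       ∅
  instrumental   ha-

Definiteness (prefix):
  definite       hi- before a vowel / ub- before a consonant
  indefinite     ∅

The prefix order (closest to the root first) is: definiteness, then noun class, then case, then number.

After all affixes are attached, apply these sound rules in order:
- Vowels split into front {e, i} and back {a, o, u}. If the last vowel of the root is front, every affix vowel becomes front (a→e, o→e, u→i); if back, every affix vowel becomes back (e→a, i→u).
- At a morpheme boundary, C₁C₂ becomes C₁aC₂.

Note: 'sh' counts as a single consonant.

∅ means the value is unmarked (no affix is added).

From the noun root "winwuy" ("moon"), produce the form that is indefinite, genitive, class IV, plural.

definiteness = indefinite: zero marking, form stays winwuy.
Attach noun class class IV os- → oswinwuy.
case = genitive: zero marking, form stays oswinwuy.
Attach number plural osh- → oshoswinwuy.
Vowel harmony: no change.
Apply epenthesis: oshoswinwuy → oshosawinwuy.

oshosawinwuy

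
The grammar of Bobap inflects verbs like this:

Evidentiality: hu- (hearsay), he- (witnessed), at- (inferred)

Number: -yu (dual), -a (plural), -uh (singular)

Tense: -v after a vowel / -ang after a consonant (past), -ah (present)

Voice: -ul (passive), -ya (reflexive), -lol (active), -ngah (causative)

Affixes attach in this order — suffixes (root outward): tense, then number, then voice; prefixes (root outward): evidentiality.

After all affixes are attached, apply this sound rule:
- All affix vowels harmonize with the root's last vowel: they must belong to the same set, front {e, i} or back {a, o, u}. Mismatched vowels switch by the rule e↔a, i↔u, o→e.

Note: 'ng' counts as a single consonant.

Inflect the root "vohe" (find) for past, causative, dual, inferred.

etvohevyingeh

Attach tense past -v (after vowel 'e') → vohev.
Attach evidentiality inferred at- → atvohev.
Attach number dual -yu → atvohevyu.
Attach voice causative -ngah → atvohevyungah.
Apply vowel harmony: atvohevyungah → etvohevyingeh.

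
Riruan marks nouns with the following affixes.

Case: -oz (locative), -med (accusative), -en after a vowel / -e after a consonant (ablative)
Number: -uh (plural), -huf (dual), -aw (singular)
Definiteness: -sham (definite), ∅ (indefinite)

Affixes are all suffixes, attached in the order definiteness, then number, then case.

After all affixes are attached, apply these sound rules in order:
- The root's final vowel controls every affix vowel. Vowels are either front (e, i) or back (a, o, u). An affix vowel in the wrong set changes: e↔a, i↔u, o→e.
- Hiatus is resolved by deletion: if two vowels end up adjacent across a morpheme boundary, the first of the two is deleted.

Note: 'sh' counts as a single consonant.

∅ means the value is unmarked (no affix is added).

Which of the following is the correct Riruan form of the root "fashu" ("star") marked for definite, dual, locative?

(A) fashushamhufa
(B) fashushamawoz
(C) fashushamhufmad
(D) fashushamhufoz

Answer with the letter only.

Attach definiteness definite -sham → fashusham.
Attach number dual -huf → fashushamhuf.
Attach case locative -oz → fashushamhufoz.
Vowel harmony: no change.
Vowel deletion: no change.
So the correct form is fashushamhufoz, option (D).
(A) fashushamhufa is wrong: it uses ablative instead of locative for case.
(C) fashushamhufmad is wrong: it uses accusative instead of locative for case.
(B) fashushamawoz is wrong: it uses singular instead of dual for number.

D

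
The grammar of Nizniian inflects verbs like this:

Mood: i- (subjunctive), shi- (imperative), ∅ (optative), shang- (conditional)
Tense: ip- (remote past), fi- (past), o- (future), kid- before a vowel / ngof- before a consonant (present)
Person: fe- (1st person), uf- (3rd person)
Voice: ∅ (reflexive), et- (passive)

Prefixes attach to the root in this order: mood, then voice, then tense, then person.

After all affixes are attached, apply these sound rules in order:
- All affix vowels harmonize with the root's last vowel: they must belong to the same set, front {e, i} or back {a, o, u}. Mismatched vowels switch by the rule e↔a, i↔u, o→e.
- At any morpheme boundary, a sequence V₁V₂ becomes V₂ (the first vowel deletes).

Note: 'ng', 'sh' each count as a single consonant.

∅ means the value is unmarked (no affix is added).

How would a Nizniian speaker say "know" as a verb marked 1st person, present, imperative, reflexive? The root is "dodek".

fengefshidodek

Attach mood imperative shi- → shidodek.
voice = reflexive: zero marking, form stays shidodek.
Attach tense present ngof- (before consonant 'sh') → ngofshidodek.
Attach person 1st person fe- → fengofshidodek.
Apply vowel harmony: fengofshidodek → fengefshidodek.
Vowel deletion: no change.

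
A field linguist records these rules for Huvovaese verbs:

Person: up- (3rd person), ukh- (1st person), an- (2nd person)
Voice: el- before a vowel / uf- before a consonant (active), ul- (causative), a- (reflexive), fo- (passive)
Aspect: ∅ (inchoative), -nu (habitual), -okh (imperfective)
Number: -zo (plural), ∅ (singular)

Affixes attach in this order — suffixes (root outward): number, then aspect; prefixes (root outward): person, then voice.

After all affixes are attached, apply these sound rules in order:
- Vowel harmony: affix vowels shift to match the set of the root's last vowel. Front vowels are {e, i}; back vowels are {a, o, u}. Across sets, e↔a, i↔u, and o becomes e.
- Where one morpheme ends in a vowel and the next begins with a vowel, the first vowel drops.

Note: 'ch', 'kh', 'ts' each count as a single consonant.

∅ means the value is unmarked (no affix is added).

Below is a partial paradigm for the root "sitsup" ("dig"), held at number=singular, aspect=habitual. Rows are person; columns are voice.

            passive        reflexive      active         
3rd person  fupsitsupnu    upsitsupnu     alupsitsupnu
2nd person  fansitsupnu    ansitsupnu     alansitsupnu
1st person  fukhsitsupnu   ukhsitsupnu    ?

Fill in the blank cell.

alukhsitsupnu

Attach person 1st person ukh- → ukhsitsup.
Attach voice active el- (before vowel 'u') → elukhsitsup.
number = singular: zero marking, form stays elukhsitsup.
Attach aspect habitual -nu → elukhsitsupnu.
Apply vowel harmony: elukhsitsupnu → alukhsitsupnu.
Vowel deletion: no change.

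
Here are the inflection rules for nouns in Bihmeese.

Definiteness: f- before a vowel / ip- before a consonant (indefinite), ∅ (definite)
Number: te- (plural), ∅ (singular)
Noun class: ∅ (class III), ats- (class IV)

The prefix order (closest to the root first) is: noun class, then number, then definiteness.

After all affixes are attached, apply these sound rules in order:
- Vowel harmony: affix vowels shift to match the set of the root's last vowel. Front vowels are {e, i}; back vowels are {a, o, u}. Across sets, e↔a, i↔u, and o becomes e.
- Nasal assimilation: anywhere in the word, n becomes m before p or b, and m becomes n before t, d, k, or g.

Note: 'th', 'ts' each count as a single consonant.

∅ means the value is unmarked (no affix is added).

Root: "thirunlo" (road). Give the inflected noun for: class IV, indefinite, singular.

Attach noun class class IV ats- → atsthirunlo.
number = singular: zero marking, form stays atsthirunlo.
Attach definiteness indefinite f- (before vowel 'a') → fatsthirunlo.
Vowel harmony: no change.
Nasal assimilation: no change.

fatsthirunlo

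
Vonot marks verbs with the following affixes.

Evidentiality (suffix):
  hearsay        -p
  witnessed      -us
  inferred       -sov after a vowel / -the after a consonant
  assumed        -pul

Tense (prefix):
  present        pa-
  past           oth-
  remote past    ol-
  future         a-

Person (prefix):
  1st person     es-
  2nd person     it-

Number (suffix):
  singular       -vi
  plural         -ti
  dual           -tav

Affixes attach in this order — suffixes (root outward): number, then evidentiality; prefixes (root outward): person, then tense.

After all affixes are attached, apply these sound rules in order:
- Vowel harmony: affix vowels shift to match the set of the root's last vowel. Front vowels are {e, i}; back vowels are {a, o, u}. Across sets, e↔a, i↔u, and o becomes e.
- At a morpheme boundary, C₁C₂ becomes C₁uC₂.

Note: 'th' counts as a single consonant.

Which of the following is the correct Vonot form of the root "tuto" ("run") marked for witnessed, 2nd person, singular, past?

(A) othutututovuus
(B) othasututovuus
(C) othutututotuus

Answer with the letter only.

A

Attach number singular -vi → tutovi.
Attach person 2nd person it- → ittutovi.
Attach tense past oth- → othittutovi.
Attach evidentiality witnessed -us → othittutovius.
Apply vowel harmony: othittutovius → othuttutovuus.
Apply epenthesis: othuttutovuus → othutututovuus.
So the correct form is othutututovuus, option (A).
(C) othutututotuus is wrong: it uses plural instead of singular for number.
(B) othasututovuus is wrong: it uses 1st person instead of 2nd person for person.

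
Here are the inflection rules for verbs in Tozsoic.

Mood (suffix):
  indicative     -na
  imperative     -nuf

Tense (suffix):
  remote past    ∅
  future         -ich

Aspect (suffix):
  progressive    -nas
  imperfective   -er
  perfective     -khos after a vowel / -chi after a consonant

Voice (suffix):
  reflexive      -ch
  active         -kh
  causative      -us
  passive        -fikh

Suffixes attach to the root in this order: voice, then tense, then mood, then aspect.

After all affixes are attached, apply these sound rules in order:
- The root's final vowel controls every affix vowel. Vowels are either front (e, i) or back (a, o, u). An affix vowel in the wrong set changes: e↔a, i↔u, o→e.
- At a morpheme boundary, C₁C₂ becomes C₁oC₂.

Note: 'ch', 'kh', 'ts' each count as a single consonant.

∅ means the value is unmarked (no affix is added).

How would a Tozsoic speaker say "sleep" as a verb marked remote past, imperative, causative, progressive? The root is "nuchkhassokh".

Attach voice causative -us → nuchkhassokhus.
tense = remote past: zero marking, form stays nuchkhassokhus.
Attach mood imperative -nuf → nuchkhassokhusnuf.
Attach aspect progressive -nas → nuchkhassokhusnufnas.
Vowel harmony: no change.
Apply epenthesis: nuchkhassokhusnufnas → nuchkhassokhusonufonas.

nuchkhassokhusonufonas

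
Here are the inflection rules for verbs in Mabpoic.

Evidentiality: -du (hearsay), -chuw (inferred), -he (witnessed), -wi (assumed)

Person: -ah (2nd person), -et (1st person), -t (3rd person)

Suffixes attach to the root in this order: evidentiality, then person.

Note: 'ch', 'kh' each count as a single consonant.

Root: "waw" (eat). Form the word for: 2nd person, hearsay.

wawduah

Attach evidentiality hearsay -du → wawdu.
Attach person 2nd person -ah → wawduah.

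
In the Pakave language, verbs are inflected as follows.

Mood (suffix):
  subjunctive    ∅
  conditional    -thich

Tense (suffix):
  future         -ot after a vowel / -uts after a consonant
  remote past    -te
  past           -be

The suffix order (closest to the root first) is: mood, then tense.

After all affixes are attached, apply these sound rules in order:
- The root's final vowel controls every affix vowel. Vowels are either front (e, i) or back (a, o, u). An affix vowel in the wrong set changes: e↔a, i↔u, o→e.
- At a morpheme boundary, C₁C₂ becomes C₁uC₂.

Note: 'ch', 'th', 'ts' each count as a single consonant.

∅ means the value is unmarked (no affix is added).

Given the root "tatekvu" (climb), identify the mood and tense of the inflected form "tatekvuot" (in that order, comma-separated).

subjunctive, future

Segment: tatekvu-ot.
mood: ∅ → subjunctive.
tense: -ot/uts → future.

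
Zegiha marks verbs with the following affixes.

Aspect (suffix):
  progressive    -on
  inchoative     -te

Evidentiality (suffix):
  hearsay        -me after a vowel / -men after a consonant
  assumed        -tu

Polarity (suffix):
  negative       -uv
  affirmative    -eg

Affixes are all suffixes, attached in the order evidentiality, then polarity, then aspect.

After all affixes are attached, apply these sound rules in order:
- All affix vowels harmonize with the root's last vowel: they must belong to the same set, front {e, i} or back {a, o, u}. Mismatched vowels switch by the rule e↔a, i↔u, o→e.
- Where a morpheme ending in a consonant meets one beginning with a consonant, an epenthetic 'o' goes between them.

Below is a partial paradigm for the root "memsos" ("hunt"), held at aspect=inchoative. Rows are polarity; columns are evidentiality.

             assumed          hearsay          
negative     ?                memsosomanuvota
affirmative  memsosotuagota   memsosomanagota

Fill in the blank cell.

memsosotuuvota

Attach evidentiality assumed -tu → memsostu.
Attach polarity negative -uv → memsostuuv.
Attach aspect inchoative -te → memsostuuvte.
Apply vowel harmony: memsostuuvte → memsostuuvta.
Apply epenthesis: memsostuuvta → memsosotuuvota.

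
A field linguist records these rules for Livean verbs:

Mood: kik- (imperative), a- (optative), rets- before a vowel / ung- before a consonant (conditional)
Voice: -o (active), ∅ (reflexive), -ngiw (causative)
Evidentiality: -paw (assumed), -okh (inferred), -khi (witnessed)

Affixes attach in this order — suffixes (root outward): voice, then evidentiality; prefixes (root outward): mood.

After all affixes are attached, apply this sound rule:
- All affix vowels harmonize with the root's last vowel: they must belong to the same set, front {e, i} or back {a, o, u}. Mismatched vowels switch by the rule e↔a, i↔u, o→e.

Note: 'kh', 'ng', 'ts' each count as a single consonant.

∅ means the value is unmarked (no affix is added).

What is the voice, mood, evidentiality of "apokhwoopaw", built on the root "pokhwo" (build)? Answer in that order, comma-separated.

Segment: a-pokhwo-o-paw.
voice: -o → active.
mood: a- → optative.
evidentiality: -paw → assumed.

active, optative, assumed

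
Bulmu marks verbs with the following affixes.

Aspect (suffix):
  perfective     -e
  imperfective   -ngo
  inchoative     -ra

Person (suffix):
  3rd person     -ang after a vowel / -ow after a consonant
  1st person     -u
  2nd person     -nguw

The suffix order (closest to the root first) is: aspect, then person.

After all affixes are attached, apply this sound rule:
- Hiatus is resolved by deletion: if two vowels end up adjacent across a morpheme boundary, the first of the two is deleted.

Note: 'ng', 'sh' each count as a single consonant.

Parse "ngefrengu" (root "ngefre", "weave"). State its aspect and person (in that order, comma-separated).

Segment: ngefre-ngo-u.
aspect: -ngo → imperfective.
person: -u → 1st person.

imperfective, 1st person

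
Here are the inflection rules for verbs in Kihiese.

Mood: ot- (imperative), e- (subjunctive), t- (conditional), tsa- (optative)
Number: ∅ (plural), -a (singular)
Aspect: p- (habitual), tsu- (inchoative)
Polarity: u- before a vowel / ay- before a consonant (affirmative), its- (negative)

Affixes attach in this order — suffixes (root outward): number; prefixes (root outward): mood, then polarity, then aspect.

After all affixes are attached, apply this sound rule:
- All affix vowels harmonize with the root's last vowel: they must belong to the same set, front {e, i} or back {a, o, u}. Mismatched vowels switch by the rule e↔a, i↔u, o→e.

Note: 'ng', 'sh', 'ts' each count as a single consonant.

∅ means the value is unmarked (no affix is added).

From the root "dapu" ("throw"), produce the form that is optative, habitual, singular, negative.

Attach mood optative tsa- → tsadapu.
Attach polarity negative its- → itstsadapu.
Attach number singular -a → itstsadapua.
Attach aspect habitual p- → pitstsadapua.
Apply vowel harmony: pitstsadapua → putstsadapua.

putstsadapua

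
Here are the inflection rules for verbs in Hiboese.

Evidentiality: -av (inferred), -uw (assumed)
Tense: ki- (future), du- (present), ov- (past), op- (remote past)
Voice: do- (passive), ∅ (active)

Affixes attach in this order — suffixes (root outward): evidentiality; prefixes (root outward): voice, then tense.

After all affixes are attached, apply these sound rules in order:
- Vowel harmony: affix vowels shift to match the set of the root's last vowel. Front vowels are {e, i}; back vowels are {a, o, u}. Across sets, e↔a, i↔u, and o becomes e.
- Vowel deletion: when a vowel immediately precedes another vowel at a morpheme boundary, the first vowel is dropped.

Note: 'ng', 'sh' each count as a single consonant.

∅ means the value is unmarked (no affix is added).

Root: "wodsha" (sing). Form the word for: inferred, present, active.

voice = active: zero marking, form stays wodsha.
Attach tense present du- → duwodsha.
Attach evidentiality inferred -av → duwodshaav.
Vowel harmony: no change.
Apply vowel deletion: duwodshaav → duwodshav.

duwodshav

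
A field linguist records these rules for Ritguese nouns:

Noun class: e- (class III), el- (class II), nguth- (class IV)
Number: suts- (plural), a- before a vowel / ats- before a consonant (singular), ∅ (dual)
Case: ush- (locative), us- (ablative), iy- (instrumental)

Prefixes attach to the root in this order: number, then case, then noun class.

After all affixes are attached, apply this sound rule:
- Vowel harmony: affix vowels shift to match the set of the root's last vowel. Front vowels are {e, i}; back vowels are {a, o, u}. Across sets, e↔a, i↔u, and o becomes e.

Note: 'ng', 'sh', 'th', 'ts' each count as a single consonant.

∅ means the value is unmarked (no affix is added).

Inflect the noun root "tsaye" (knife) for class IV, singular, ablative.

ngithisetstsaye

Attach number singular ats- (before consonant 'ts') → atstsaye.
Attach case ablative us- → usatstsaye.
Attach noun class class IV nguth- → nguthusatstsaye.
Apply vowel harmony: nguthusatstsaye → ngithisetstsaye.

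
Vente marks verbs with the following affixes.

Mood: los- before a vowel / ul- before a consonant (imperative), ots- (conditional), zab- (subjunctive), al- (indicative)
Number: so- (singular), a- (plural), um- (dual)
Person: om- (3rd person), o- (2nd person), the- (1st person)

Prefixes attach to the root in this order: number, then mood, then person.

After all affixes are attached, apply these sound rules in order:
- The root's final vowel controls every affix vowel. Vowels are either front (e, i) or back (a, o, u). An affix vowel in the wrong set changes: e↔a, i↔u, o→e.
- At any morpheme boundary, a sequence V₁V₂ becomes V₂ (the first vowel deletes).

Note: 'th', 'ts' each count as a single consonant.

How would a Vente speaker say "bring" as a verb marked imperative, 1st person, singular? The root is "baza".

thulsobaza

Attach number singular so- → sobaza.
Attach mood imperative ul- (before consonant 's') → ulsobaza.
Attach person 1st person the- → theulsobaza.
Apply vowel harmony: theulsobaza → thaulsobaza.
Apply vowel deletion: thaulsobaza → thulsobaza.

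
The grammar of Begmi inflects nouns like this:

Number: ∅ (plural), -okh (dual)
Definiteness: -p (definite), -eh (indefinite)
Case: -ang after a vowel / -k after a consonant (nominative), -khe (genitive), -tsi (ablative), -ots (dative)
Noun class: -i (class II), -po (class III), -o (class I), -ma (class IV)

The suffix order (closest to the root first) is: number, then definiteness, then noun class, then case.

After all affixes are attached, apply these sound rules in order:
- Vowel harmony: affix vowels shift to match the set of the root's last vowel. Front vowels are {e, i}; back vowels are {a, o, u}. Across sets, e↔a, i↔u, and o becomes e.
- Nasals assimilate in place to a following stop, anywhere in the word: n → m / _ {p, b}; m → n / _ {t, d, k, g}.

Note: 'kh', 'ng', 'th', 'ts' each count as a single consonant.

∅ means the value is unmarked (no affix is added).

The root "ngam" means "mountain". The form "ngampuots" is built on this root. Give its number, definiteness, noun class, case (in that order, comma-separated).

plural, definite, class II, dative

Segment: ngam-p-i-ots.
number: ∅ → plural.
definiteness: -p → definite.
noun class: -i → class II.
case: -ots → dative.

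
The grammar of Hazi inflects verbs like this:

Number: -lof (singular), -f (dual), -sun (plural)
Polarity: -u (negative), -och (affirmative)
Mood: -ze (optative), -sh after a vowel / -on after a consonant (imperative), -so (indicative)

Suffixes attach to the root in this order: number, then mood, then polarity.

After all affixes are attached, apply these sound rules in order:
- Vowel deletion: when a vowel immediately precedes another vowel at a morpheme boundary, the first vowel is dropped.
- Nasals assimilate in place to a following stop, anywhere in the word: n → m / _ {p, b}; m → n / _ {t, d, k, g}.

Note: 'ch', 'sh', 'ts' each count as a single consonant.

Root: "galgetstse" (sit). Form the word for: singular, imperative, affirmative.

galgetstselofonoch

Attach number singular -lof → galgetstselof.
Attach mood imperative -on (after consonant 'f') → galgetstselofon.
Attach polarity affirmative -och → galgetstselofonoch.
Vowel deletion: no change.
Nasal assimilation: no change.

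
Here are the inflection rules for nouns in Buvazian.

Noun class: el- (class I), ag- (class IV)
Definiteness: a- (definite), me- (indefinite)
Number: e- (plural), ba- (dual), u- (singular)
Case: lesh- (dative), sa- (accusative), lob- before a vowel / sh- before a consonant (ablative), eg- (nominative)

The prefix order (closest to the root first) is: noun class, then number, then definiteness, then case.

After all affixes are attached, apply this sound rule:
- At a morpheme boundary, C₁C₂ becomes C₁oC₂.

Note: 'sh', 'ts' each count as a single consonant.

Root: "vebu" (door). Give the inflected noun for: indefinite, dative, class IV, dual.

Attach noun class class IV ag- → agvebu.
Attach number dual ba- → baagvebu.
Attach definiteness indefinite me- → mebaagvebu.
Attach case dative lesh- → leshmebaagvebu.
Apply epenthesis: leshmebaagvebu → leshomebaagovebu.

leshomebaagovebu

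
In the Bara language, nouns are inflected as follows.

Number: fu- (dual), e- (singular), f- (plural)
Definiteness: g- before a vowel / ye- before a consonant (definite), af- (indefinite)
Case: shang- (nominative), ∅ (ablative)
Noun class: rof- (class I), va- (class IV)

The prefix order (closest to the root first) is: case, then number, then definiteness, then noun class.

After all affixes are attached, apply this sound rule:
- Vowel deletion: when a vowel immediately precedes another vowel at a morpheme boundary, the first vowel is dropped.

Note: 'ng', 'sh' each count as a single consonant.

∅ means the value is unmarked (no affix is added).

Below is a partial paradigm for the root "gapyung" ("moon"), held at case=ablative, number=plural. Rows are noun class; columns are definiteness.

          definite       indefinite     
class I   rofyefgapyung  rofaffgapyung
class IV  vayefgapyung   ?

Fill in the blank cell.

vaffgapyung

case = ablative: zero marking, form stays gapyung.
Attach number plural f- → fgapyung.
Attach definiteness indefinite af- → affgapyung.
Attach noun class class IV va- → vaaffgapyung.
Apply vowel deletion: vaaffgapyung → vaffgapyung.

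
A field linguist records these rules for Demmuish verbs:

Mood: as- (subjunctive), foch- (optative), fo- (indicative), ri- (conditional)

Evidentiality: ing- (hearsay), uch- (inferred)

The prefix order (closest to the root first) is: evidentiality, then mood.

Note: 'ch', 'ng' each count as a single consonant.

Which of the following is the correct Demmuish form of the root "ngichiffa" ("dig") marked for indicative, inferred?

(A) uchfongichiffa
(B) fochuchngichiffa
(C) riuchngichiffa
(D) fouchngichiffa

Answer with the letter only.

Attach evidentiality inferred uch- → uchngichiffa.
Attach mood indicative fo- → fouchngichiffa.
So the correct form is fouchngichiffa, option (D).
(C) riuchngichiffa is wrong: it uses conditional instead of indicative for mood.
(B) fochuchngichiffa is wrong: it uses optative instead of indicative for mood.
(A) uchfongichiffa is wrong: it has the affixes in the wrong order.

D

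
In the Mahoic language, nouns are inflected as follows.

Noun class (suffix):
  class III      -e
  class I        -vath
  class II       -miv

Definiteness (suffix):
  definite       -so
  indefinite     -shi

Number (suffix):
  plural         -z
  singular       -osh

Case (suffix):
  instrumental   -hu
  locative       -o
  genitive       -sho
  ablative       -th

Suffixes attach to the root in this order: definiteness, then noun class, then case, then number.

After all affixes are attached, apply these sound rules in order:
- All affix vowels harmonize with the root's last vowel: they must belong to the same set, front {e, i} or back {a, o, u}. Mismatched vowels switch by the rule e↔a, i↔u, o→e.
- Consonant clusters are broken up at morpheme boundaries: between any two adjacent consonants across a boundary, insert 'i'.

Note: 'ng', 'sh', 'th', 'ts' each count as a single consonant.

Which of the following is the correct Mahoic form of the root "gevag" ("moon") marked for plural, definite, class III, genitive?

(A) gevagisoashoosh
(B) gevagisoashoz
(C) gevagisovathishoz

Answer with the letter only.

B

Attach definiteness definite -so → gevagso.
Attach noun class class III -e → gevagsoe.
Attach case genitive -sho → gevagsoesho.
Attach number plural -z → gevagsoeshoz.
Apply vowel harmony: gevagsoeshoz → gevagsoashoz.
Apply epenthesis: gevagsoashoz → gevagisoashoz.
So the correct form is gevagisoashoz, option (B).
(A) gevagisoashoosh is wrong: it uses singular instead of plural for number.
(C) gevagisovathishoz is wrong: it uses class I instead of class III for noun class.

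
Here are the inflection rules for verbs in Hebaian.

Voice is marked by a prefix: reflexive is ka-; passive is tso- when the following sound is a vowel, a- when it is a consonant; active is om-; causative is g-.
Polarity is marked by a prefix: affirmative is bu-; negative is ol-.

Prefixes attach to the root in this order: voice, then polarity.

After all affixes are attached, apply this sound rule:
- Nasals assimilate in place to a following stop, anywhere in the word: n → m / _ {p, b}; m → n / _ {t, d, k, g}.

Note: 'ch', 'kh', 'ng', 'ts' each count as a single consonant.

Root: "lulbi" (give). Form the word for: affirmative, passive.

Attach voice passive a- (before consonant 'l') → alulbi.
Attach polarity affirmative bu- → bualulbi.
Nasal assimilation: no change.

bualulbi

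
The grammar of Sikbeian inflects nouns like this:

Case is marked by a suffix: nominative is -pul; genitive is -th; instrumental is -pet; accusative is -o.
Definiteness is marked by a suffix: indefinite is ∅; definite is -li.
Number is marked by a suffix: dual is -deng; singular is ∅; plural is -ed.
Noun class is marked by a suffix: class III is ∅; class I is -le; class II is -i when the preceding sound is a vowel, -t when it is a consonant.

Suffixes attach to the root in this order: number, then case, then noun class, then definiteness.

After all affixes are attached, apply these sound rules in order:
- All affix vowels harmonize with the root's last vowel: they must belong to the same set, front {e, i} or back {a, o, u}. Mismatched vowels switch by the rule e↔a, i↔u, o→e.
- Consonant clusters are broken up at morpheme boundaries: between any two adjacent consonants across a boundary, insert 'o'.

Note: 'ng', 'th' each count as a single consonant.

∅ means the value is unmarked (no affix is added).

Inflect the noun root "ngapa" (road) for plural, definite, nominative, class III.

Attach number plural -ed → ngapaed.
Attach case nominative -pul → ngapaedpul.
noun class = class III: zero marking, form stays ngapaedpul.
Attach definiteness definite -li → ngapaedpulli.
Apply vowel harmony: ngapaedpulli → ngapaadpullu.
Apply epenthesis: ngapaadpullu → ngapaadopulolu.

ngapaadopulolu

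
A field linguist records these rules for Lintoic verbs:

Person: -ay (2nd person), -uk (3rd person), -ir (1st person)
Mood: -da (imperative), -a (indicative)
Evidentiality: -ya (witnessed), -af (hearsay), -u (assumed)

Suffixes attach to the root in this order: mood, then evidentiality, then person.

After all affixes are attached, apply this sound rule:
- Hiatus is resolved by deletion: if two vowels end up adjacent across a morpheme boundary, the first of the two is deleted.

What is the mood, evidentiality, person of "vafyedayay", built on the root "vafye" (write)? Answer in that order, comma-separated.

imperative, witnessed, 2nd person

Segment: vafye-da-ya-ay.
mood: -da → imperative.
evidentiality: -ya → witnessed.
person: -ay → 2nd person.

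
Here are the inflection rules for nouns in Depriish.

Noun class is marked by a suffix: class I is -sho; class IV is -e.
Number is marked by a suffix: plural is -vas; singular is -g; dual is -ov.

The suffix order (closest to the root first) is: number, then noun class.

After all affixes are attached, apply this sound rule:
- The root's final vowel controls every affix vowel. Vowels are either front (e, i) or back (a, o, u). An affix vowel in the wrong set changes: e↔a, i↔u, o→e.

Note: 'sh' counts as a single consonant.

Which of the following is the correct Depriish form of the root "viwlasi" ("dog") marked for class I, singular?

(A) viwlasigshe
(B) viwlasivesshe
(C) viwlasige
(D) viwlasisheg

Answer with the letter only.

Attach number singular -g → viwlasig.
Attach noun class class I -sho → viwlasigsho.
Apply vowel harmony: viwlasigsho → viwlasigshe.
So the correct form is viwlasigshe, option (A).
(C) viwlasige is wrong: it uses class IV instead of class I for noun class.
(D) viwlasisheg is wrong: it has the affixes in the wrong order.
(B) viwlasivesshe is wrong: it uses plural instead of singular for number.

A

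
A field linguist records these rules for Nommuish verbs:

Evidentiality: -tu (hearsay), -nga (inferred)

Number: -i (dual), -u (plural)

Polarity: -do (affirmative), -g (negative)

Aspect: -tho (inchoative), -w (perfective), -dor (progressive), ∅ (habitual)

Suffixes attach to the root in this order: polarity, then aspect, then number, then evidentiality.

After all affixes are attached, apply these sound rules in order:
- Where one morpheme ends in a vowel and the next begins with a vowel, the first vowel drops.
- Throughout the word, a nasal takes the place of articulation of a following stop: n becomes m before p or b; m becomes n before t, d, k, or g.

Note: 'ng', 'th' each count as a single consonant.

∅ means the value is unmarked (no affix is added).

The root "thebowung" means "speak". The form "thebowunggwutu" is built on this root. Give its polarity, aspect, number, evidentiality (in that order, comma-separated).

Segment: thebowung-g-w-u-tu.
polarity: -g → negative.
aspect: -w → perfective.
number: -u → plural.
evidentiality: -tu → hearsay.

negative, perfective, plural, hearsay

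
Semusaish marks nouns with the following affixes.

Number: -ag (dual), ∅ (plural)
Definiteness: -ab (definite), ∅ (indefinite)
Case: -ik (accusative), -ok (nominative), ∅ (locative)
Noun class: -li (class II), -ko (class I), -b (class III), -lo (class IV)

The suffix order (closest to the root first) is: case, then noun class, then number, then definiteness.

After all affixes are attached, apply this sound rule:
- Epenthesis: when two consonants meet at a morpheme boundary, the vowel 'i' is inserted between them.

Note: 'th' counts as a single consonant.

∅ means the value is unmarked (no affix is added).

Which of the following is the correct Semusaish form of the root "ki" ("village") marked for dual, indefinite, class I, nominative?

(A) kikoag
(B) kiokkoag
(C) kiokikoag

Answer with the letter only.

Attach case nominative -ok → kiok.
Attach noun class class I -ko → kiokko.
Attach number dual -ag → kiokkoag.
definiteness = indefinite: zero marking, form stays kiokkoag.
Apply epenthesis: kiokkoag → kiokikoag.
So the correct form is kiokikoag, option (C).
(B) kiokkoag is wrong: it fails to apply the sound rule(s).
(A) kikoag is wrong: it uses locative instead of nominative for case.

C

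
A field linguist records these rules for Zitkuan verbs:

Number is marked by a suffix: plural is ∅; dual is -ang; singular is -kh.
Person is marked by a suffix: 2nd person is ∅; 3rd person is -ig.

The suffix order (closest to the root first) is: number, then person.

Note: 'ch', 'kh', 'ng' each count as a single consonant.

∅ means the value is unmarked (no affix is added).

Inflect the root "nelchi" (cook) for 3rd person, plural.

number = plural: zero marking, form stays nelchi.
Attach person 3rd person -ig → nelchiig.

nelchiig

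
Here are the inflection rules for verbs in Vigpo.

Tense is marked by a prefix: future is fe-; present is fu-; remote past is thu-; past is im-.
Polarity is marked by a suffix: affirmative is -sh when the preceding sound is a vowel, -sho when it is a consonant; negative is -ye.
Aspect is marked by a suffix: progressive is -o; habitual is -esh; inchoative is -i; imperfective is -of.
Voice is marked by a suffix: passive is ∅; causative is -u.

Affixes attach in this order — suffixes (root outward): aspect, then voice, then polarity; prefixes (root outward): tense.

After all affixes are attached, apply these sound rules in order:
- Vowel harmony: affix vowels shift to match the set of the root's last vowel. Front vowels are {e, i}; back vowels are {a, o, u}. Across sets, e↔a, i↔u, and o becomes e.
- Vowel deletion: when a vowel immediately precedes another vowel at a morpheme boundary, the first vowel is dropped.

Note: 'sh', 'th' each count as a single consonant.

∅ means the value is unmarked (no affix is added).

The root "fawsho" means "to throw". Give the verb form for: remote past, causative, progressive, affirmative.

thufawshush

Attach tense remote past thu- → thufawsho.
Attach aspect progressive -o → thufawshoo.
Attach voice causative -u → thufawshoou.
Attach polarity affirmative -sh (after vowel 'u') → thufawshooush.
Vowel harmony: no change.
Apply vowel deletion: thufawshooush → thufawshush.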